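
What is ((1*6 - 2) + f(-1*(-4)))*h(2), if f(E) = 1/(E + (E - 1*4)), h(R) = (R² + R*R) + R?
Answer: 85/2 ≈ 42.500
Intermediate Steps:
h(R) = R + 2*R² (h(R) = (R² + R²) + R = 2*R² + R = R + 2*R²)
f(E) = 1/(-4 + 2*E) (f(E) = 1/(E + (E - 4)) = 1/(E + (-4 + E)) = 1/(-4 + 2*E))
((1*6 - 2) + f(-1*(-4)))*h(2) = ((1*6 - 2) + 1/(2*(-2 - 1*(-4))))*(2*(1 + 2*2)) = ((6 - 2) + 1/(2*(-2 + 4)))*(2*(1 + 4)) = (4 + (½)/2)*(2*5) = (4 + (½)*(½))*10 = (4 + ¼)*10 = (17/4)*10 = 85/2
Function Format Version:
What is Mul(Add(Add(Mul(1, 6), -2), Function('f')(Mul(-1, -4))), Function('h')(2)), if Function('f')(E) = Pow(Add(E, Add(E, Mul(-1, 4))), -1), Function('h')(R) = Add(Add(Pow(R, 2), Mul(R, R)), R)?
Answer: Rational(85, 2) ≈ 42.500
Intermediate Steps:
Function('h')(R) = Add(R, Mul(2, Pow(R, 2))) (Function('h')(R) = Add(Add(Pow(R, 2), Pow(R, 2)), R) = Add(Mul(2, Pow(R, 2)), R) = Add(R, Mul(2, Pow(R, 2))))
Function('f')(E) = Pow(Add(-4, Mul(2, E)), -1) (Function('f')(E) = Pow(Add(E, Add(E, -4)), -1) = Pow(Add(E, Add(-4, E)), -1) = Pow(Add(-4, Mul(2, E)), -1))
Mul(Add(Add(Mul(1, 6), -2), Function('f')(Mul(-1, -4))), Function('h')(2)) = Mul(Add(Add(Mul(1, 6), -2), Mul(Rational(1, 2), Pow(Add(-2, Mul(-1, -4)), -1))), Mul(2, Add(1, Mul(2, 2)))) = Mul(Add(Add(6, -2), Mul(Rational(1, 2), Pow(Add(-2, 4), -1))), Mul(2, Add(1, 4))) = Mul(Add(4, Mul(Rational(1, 2), Pow(2, -1))), Mul(2, 5)) = Mul(Add(4, Mul(Rational(1, 2), Rational(1, 2))), 10) = Mul(Add(4, Rational(1, 4)), 10) = Mul(Rational(17, 4), 10) = Rational(85, 2)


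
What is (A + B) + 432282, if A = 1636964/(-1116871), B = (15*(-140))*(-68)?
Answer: 91755824494/159553 ≈ 5.7508e+5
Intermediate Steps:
B = 142800 (B = -2100*(-68) = 142800)
A = -233852/159553 (A = 1636964*(-1/1116871) = -233852/159553 ≈ -1.4657)
(A + B) + 432282 = (-233852/159553 + 142800) + 432282 = 22783934548/159553 + 432282 = 91755824494/159553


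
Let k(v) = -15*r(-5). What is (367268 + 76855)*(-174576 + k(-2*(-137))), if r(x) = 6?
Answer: -77573187918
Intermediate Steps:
k(v) = -90 (k(v) = -15*6 = -90)
(367268 + 76855)*(-174576 + k(-2*(-137))) = (367268 + 76855)*(-174576 - 90) = 444123*(-174666) = -77573187918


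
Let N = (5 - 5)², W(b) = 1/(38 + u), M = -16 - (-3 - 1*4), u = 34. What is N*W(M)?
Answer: 0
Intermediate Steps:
M = -9 (M = -16 - (-3 - 4) = -16 - 1*(-7) = -16 + 7 = -9)
W(b) = 1/72 (W(b) = 1/(38 + 34) = 1/72)
N = 0 (N = 0² = 0)
N*W(M) = 0*(1/72) = 0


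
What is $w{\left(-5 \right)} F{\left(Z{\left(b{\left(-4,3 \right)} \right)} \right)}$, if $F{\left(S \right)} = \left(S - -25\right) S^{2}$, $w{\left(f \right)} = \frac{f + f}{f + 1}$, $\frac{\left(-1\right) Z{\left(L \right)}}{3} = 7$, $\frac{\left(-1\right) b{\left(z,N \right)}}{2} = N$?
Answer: $4410$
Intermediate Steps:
$b{\left(z,N \right)} = - 2 N$
$Z{\left(L \right)} = -21$ ($Z{\left(L \right)} = \left(-3\right) 7 = -21$)
$w{\left(f \right)} = \frac{2 f}{1 + f}$
$F{\left(S \right)} = S^{2} \left(25 + S\right)$ ($F{\left(S \right)} = \left(S + 25\right) S^{2} = \left(25 + S\right) S^{2} = S^{2} \left(25 + S\right)$)
$w{\left(-5 \right)} F{\left(Z{\left(b{\left(-4,3 \right)} \right)} \right)} = 2 \left(-5\right) \frac{1}{1 - 5} \left(-21\right)^{2} \left(25 - 21\right) = 2 \left(-5\right) \frac{1}{-4} \cdot 441 \cdot 4 = 2 \left(-5\right) \left(- \frac{1}{4}\right) 1764 = \frac{5}{2} \cdot 1764 = 4410$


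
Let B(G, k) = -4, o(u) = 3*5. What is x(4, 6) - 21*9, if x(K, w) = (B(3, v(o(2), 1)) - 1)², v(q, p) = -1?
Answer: -164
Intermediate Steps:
o(u) = 15
x(K, w) = 25 (x(K, w) = (-4 - 1)² = (-5)² = 25)
x(4, 6) - 21*9 = 25 - 21*9 = 25 - 189 = -164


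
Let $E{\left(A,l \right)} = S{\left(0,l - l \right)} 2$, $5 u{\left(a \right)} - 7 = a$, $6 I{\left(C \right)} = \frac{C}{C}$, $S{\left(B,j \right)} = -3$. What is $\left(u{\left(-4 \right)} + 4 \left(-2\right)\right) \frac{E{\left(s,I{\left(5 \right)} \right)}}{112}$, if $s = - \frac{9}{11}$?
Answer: $\frac{111}{280} \approx 0.39643$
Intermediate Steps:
$I{\left(C \right)} = \frac{1}{6}$ ($I{\left(C \right)} = \frac{C \frac{1}{C}}{6} = \frac{1}{6} \cdot 1 = \frac{1}{6}$)
$s = - \frac{9}{11}$ ($s = \left(-9\right) \frac{1}{11} = - \frac{9}{11} \approx -0.81818$)
$u{\left(a \right)} = \frac{7}{5} + \frac{a}{5}$
$E{\left(A,l \right)} = -6$ ($E{\left(A,l \right)} = \left(-3\right) 2 = -6$)
$\left(u{\left(-4 \right)} + 4 \left(-2\right)\right) \frac{E{\left(s,I{\left(5 \right)} \right)}}{112} = \left(\left(\frac{7}{5} + \frac{1}{5} \left(-4\right)\right) + 4 \left(-2\right)\right) \left(- \frac{6}{112}\right) = \left(\left(\frac{7}{5} - \frac{4}{5}\right) - 8\right) \left(\left(-6\right) \frac{1}{112}\right) = \left(\frac{3}{5} - 8\right) \left(- \frac{3}{56}\right) = \left(- \frac{37}{5}\right) \left(- \frac{3}{56}\right) = \frac{111}{280}$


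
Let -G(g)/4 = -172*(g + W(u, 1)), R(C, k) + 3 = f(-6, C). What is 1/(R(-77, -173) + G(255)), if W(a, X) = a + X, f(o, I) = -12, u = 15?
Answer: 1/186433 ≈ 5.3639e-6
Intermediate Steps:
R(C, k) = -15 (R(C, k) = -3 - 12 = -15)
W(a, X) = X + a
G(g) = 11008 + 688*g (G(g) = -(-688)*(g + (1 + 15)) = -(-688)*(g + 16) = -(-688)*(16 + g) = -4*(-2752 - 172*g) = 11008 + 688*g)
1/(R(-77, -173) + G(255)) = 1/(-15 + (11008 + 688*255)) = 1/(-15 + (11008 + 175440)) = 1/(-15 + 186448) = 1/186433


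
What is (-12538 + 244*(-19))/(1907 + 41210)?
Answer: -17174/43117 ≈ -0.39831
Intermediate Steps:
(-12538 + 244*(-19))/(1907 + 41210) = (-12538 - 4636)/43117 = -17174*1/43117 = -17174/43117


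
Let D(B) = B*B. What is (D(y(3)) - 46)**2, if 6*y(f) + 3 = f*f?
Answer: 2025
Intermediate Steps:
y(f) = -1/2 + f**2/6 (y(f) = -1/2 + (f*f)/6 = -1/2 + f**2/6)
D(B) = B**2
(D(y(3)) - 46)**2 = ((-1/2 + (1/6)*3**2)**2 - 46)**2 = ((-1/2 + (1/6)*9)**2 - 46)**2 = ((-1/2 + 3/2)**2 - 46)**2 = (1**2 - 46)**2 = (1 - 46)**2 = (-45)**2 = 2025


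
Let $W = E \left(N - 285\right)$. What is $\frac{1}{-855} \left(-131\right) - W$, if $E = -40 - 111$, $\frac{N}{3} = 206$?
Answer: $\frac{42992096}{855} \approx 50283.0$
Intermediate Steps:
$N = 618$ ($N = 3 \cdot 206 = 618$)
$E = -151$
$W = -50283$ ($W = - 151 \left(618 - 285\right) = \left(-151\right) 333 = -50283$)
$\frac{1}{-855} \left(-131\right) - W = \frac{1}{-855} \left(-131\right) - -50283 = \left(- \frac{1}{855}\right) \left(-131\right) + 50283 = \frac{131}{855} + 50283 = \frac{42992096}{855}$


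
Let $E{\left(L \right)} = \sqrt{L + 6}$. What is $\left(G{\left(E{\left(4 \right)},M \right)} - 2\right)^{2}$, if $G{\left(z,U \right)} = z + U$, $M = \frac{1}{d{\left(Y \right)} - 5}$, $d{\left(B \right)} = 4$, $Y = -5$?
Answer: $\left(-3 + \sqrt{10}\right)^{2} \approx 0.026334$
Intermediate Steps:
$M = -1$ ($M = \frac{1}{4 - 5} = \frac{1}{-1} = -1$)
$E{\left(L \right)} = \sqrt{6 + L}$
$G{\left(z,U \right)} = U + z$
$\left(G{\left(E{\left(4 \right)},M \right)} - 2\right)^{2} = \left(\left(-1 + \sqrt{6 + 4}\right) - 2\right)^{2} = \left(\left(-1 + \sqrt{10}\right) - 2\right)^{2} = \left(-3 + \sqrt{10}\right)^{2}$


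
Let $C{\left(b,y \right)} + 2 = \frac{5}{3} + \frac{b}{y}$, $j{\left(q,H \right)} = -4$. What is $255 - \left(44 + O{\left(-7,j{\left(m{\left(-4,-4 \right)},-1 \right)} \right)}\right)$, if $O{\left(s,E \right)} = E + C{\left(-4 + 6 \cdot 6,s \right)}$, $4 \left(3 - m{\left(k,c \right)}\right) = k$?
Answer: $\frac{4618}{21} \approx 219.9$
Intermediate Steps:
$m{\left(k,c \right)} = 3 - \frac{k}{4}$
$C{\left(b,y \right)} = - \frac{1}{3} + \frac{b}{y}$ ($C{\left(b,y \right)} = -2 + \left(\frac{5}{3} + \frac{b}{y}\right) = - \frac{1}{3} + \frac{b}{y}$)
$O{\left(s,E \right)} = E + \frac{32 - \frac{s}{3}}{s}$ ($O{\left(s,E \right)} = E + \frac{\left(-4 + 6 \cdot 6\right) - \frac{s}{3}}{s} = E + \frac{\left(-4 + 36\right) - \frac{s}{3}}{s} = E + \frac{32 - \frac{s}{3}}{s}$)
$255 - \left(44 + O{\left(-7,j{\left(m{\left(-4,-4 \right)},-1 \right)} \right)}\right) = 255 - \left(44 - \left(\frac{13}{3} + \frac{32}{7}\right)\right) = 255 - \left(44 - \frac{187}{21}\right) = 255 - \frac{737}{21} = \frac{4618}{21}$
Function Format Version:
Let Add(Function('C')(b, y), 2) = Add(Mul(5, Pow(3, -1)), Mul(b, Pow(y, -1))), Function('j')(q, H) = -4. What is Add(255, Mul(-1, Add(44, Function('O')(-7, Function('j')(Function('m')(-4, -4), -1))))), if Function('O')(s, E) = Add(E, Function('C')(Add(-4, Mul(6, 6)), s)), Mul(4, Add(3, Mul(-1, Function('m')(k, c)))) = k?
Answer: Rational(4618, 21) ≈ 219.90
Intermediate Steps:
Function('m')(k, c) = Add(3, Mul(Rational(-1, 4), k))
Function('C')(b, y) = Add(Rational(-1, 3), Mul(b, Pow(y, -1))) (Function('C')(b, y) = Add(-2, Add(Mul(5, Pow(3, -1)), Mul(b, Pow(y, -1)))) = Add(-2, Add(Mul(5, Rational(1, 3)), Mul(b, Pow(y, -1)))) = Add(-2, Add(Rational(5, 3), Mul(b, Pow(y, -1)))) = Add(Rational(-1, 3), Mul(b, Pow(y, -1))))
Function('O')(s, E) = Add(E, Mul(Pow(s, -1), Add(32, Mul(Rational(-1, 3), s)))) (Function('O')(s, E) = Add(E, Mul(Pow(s, -1), Add(Add(-4, Mul(6, 6)), Mul(Rational(-1, 3), s)))) = Add(E, Mul(Pow(s, -1), Add(Add(-4, 36), Mul(Rational(-1, 3), s)))) = Add(E, Mul(Pow(s, -1), Add(32, Mul(Rational(-1, 3), s)))))
Add(255, Mul(-1, Add(44, Function('O')(-7, Function('j')(Function('m')(-4, -4), -1))))) = Add(255, Mul(-1, Add(44, Add(Rational(-1, 3), -4, Mul(32, Pow(-7, -1)))))) = Add(255, Mul(-1, Add(44, Add(Rational(-1, 3), -4, Mul(32, Rational(-1, 7)))))) = Add(255, Mul(-1, Add(44, Add(Rational(-1, 3), -4, Rational(-32, 7))))) = Add(255, Mul(-1, Add(44, Rational(-187, 21)))) = Add(255, Mul(-1, Rational(737, 21))) = Add(255, Rational(-737, 21)) = Rational(4618, 21)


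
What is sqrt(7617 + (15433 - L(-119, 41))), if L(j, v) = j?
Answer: sqrt(23169) ≈ 152.21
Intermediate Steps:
sqrt(7617 + (15433 - L(-119, 41))) = sqrt(7617 + (15433 - 1*(-119))) = sqrt(7617 + (15433 + 119)) = sqrt(7617 + 15552) = sqrt(23169)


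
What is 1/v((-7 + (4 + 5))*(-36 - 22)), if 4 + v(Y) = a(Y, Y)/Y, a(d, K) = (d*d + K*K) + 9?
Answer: -116/27385 ≈ -0.0042359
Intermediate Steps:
a(d, K) = 9 + K² + d² (a(d, K) = (d² + K²) + 9 = (K² + d²) + 9 = 9 + K² + d²)
v(Y) = -4 + (9 + 2*Y²)/Y (v(Y) = -4 + (9 + Y² + Y²)/Y = -4 + (9 + 2*Y²)/Y)
1/v((-7 + (4 + 5))*(-36 - 22)) = 1/(-4 + 2*((-7 + (4 + 5))*(-36 - 22)) + 9/(((-7 + (4 + 5))*(-36 - 22)))) = 1/(-4 + 2*((-7 + 9)*(-58)) + 9/(((-7 + 9)*(-58)))) = 1/(-4 + 2*(2*(-58)) + 9/((2*(-58)))) = 1/(-4 + 2*(-116) + 9/(-116)) = 1/(-4 - 232 + 9*(-1/116)) = 1/(-4 - 232 - 9/116) = 1/(-27385/116) = -116/27385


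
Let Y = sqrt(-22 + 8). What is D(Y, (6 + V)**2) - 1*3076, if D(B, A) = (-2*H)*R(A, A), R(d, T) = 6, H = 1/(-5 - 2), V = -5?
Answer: -21520/7 ≈ -3074.3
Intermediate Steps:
Y = I*sqrt(14) (Y = sqrt(-14) = I*sqrt(14) ≈ 3.7417*I)
H = -1/7 (H = 1/(-7) = -1/7 ≈ -0.14286)
D(B, A) = 12/7 (D(B, A) = -2*(-1/7)*6 = (2/7)*6 = 12/7)
D(Y, (6 + V)**2) - 1*3076 = 12/7 - 1*3076 = 12/7 - 3076 = -21520/7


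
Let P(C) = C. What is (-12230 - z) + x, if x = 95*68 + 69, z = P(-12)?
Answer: -5689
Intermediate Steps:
z = -12
x = 6529 (x = 6460 + 69 = 6529)
(-12230 - z) + x = (-12230 - 1*(-12)) + 6529 = (-12230 + 12) + 6529 = -12218 + 6529 = -5689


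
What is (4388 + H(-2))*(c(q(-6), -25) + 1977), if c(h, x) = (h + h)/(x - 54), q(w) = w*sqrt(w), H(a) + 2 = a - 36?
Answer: 8595996 + 52176*I*sqrt(6)/79 ≈ 8.596e+6 + 1617.8*I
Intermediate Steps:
H(a) = -38 + a (H(a) = -2 + (a - 36) = -2 + (-36 + a) = -38 + a)
q(w) = w**(3/2)
c(h, x) = 2*h/(-54 + x) (c(h, x) = (2*h)/(-54 + x) = 2*h/(-54 + x))
(4388 + H(-2))*(c(q(-6), -25) + 1977) = (4388 + (-38 - 2))*(2*(-6)**(3/2)/(-54 - 25) + 1977) = (4388 - 40)*(2*(-6*I*sqrt(6))/(-79) + 1977) = 4348*(2*(-6*I*sqrt(6))*(-1/79) + 1977) = 4348*(12*I*sqrt(6)/79 + 1977) = 4348*(1977 + 12*I*sqrt(6)/79) = 8595996 + 52176*I*sqrt(6)/79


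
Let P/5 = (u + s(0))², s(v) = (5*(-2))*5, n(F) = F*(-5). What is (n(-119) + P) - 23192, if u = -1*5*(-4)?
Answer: -18097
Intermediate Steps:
n(F) = -5*F
s(v) = -50 (s(v) = -10*5 = -50)
u = 20 (u = -5*(-4) = 20)
P = 4500 (P = 5*(20 - 50)² = 5*(-30)² = 5*900 = 4500)
(n(-119) + P) - 23192 = (-5*(-119) + 4500) - 23192 = (595 + 4500) - 23192 = 5095 - 23192 = -18097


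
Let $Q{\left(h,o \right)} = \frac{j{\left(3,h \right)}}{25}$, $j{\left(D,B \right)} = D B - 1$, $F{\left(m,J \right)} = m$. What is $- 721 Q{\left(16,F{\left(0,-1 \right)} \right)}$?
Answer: $- \frac{33887}{25} \approx -1355.5$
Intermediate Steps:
$j{\left(D,B \right)} = -1 + B D$ ($j{\left(D,B \right)} = B D - 1 = -1 + B D$)
$Q{\left(h,o \right)} = - \frac{1}{25} + \frac{3 h}{25}$ ($Q{\left(h,o \right)} = \frac{-1 + h 3}{25} = \left(-1 + 3 h\right) \frac{1}{25} = - \frac{1}{25} + \frac{3 h}{25}$)
$- 721 Q{\left(16,F{\left(0,-1 \right)} \right)} = - 721 \left(- \frac{1}{25} + \frac{3}{25} \cdot 16\right) = - 721 \left(- \frac{1}{25} + \frac{48}{25}\right) = \left(-721\right) \frac{47}{25} = - \frac{33887}{25}$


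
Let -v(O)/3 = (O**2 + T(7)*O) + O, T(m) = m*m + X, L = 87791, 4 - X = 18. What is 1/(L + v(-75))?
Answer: 1/79016 ≈ 1.2656e-5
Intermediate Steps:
X = -14 (X = 4 - 1*18 = 4 - 18 = -14)
T(m) = -14 + m**2 (T(m) = m*m - 14 = m**2 - 14 = -14 + m**2)
v(O) = -108*O - 3*O**2 (v(O) = -3*((O**2 + (-14 + 7**2)*O) + O) = -3*((O**2 + (-14 + 49)*O) + O) = -3*((O**2 + 35*O) + O) = -3*(O**2 + 36*O) = -108*O - 3*O**2)
1/(L + v(-75)) = 1/(87791 - 3*(-75)*(36 - 75)) = 1/(87791 - 3*(-75)*(-39)) = 1/(87791 - 8775) = 1/79016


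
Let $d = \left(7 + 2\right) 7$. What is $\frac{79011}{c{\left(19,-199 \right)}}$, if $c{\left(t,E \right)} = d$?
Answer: $\frac{8779}{7} \approx 1254.1$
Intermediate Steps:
$d = 63$ ($d = 9 \cdot 7 = 63$)
$c{\left(t,E \right)} = 63$
$\frac{79011}{c{\left(19,-199 \right)}} = \frac{79011}{63} = 79011 \cdot \frac{1}{63} = \frac{8779}{7}$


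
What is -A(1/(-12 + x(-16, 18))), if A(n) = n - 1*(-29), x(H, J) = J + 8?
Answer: -407/14 ≈ -29.071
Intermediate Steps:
x(H, J) = 8 + J
A(n) = 29 + n (A(n) = n + 29 = 29 + n)
-A(1/(-12 + x(-16, 18))) = -(29 + 1/(-12 + (8 + 18))) = -(29 + 1/(-12 + 26)) = -(29 + 1/14) = -1*407/14 = -407/14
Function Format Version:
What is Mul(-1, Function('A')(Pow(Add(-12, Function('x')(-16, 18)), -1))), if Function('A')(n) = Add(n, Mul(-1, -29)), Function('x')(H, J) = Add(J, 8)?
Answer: Rational(-407, 14) ≈ -29.071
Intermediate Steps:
Function('x')(H, J) = Add(8, J)
Function('A')(n) = Add(29, n) (Function('A')(n) = Add(n, 29) = Add(29, n))
Mul(-1, Function('A')(Pow(Add(-12, Function('x')(-16, 18)), -1))) = Mul(-1, Add(29, Pow(Add(-12, Add(8, 18)), -1))) = Mul(-1, Add(29, Pow(Add(-12, 26), -1))) = Mul(-1, Add(29, Pow(14, -1))) = Mul(-1, Add(29, Rational(1, 14))) = Mul(-1, Rational(407, 14)) = Rational(-407, 14)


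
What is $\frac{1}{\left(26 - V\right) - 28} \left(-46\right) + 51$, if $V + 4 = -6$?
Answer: $\frac{181}{4} \approx 45.25$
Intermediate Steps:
$V = -10$ ($V = -4 - 6 = -10$)
$\frac{1}{\left(26 - V\right) - 28} \left(-46\right) + 51 = \frac{1}{\left(26 - -10\right) - 28} \left(-46\right) + 51 = \frac{1}{\left(26 + 10\right) - 28} \left(-46\right) + 51 = \frac{1}{36 - 28} \left(-46\right) + 51 = \frac{1}{8} \left(-46\right) + 51 = - \frac{23}{4} + 51 = \frac{181}{4}$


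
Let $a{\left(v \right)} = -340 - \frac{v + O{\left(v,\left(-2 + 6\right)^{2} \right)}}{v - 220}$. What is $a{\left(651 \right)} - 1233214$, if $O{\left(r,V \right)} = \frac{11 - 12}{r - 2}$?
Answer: $- \frac{345048913824}{279719} \approx -1.2336 \cdot 10^{6}$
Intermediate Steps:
$O{\left(r,V \right)} = - \frac{1}{-2 + r}$
$a{\left(v \right)} = -340 - \frac{v - \frac{1}{-2 + v}}{-220 + v}$ ($a{\left(v \right)} = -340 - \frac{v - \frac{1}{-2 + v}}{v - 220} = -340 - \frac{v - \frac{1}{-2 + v}}{-220 + v}$)
$a{\left(651 \right)} - 1233214 = \frac{1 + 11 \left(-2 + 651\right) \left(6800 - 20181\right)}{\left(-220 + 651\right) \left(-2 + 651\right)} - 1233214 = \frac{1 + 11 \cdot 649 \left(6800 - 20181\right)}{431 \cdot 649} - 1233214 = \frac{1}{431} \cdot \frac{1}{649} \left(1 + 11 \cdot 649 \left(-13381\right)\right) - 1233214 = \frac{1}{431} \cdot \frac{1}{649} \left(1 - 95526959\right) - 1233214 = \frac{1}{431} \cdot \frac{1}{649} \left(-95526958\right) - 1233214 = - \frac{95526958}{279719} - 1233214 = - \frac{345048913824}{279719}$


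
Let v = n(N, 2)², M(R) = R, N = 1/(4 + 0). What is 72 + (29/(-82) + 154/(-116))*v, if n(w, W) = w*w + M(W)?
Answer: 19738737/304384 ≈ 64.848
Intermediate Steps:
N = ¼ (N = 1/4 = ¼ ≈ 0.25000)
n(w, W) = W + w² (n(w, W) = w*w + W = w² + W = W + w²)
v = 1089/256 (v = (2 + (¼)²)² = (2 + 1/16)² = (33/16)² = 1089/256 ≈ 4.2539)
72 + (29/(-82) + 154/(-116))*v = 72 + (29/(-82) + 154/(-116))*(1089/256) = 72 + (29*(-1/82) + 154*(-1/116))*(1089/256) = 72 + (-29/82 - 77/58)*(1089/256) = 72 - 1999/1189*1089/256 = 72 - 2176911/304384 = 19738737/304384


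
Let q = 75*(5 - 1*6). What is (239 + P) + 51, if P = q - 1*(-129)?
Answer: 344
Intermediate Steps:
q = -75 (q = 75*(5 - 6) = 75*(-1) = -75)
P = 54 (P = -75 - 1*(-129) = -75 + 129 = 54)
(239 + P) + 51 = (239 + 54) + 51 = 293 + 51 = 344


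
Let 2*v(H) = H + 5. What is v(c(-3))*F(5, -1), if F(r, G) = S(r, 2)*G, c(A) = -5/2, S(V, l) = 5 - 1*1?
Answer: -5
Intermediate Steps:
S(V, l) = 4 (S(V, l) = 5 - 1 = 4)
c(A) = -5/2 (c(A) = -5*½ = -5/2)
v(H) = 5/2 + H/2 (v(H) = (H + 5)/2 = (5 + H)/2 = 5/2 + H/2)
F(r, G) = 4*G
v(c(-3))*F(5, -1) = (5/2 + (½)*(-5/2))*(4*(-1)) = (5/2 - 5/4)*(-4) = (5/4)*(-4) = -5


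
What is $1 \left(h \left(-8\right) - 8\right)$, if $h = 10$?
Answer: $-88$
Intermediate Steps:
$1 \left(h \left(-8\right) - 8\right) = 1 \left(10 \left(-8\right) - 8\right) = 1 \left(-80 - 8\right) = 1 \left(-88\right) = -88$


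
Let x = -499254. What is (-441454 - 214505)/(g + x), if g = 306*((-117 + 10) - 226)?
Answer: 218653/200384 ≈ 1.0912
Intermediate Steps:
g = -101898 (g = 306*(-107 - 226) = 306*(-333) = -101898)
(-441454 - 214505)/(g + x) = (-441454 - 214505)/(-101898 - 499254) = -655959/(-601152) = -655959*(-1/601152) = 218653/200384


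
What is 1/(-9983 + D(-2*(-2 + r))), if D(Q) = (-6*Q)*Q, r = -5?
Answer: -1/11159 ≈ -8.9614e-5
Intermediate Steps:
D(Q) = -6*Q²
1/(-9983 + D(-2*(-2 + r))) = 1/(-9983 - 6*4*(-2 - 5)²) = 1/(-9983 - 6*(-2*(-7))²) = 1/(-9983 - 6*14²) = 1/(-9983 - 6*196) = 1/(-9983 - 1176) = 1/(-11159) = -1/11159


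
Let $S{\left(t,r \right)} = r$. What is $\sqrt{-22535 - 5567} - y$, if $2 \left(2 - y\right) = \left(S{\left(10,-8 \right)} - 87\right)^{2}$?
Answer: $\frac{9021}{2} + i \sqrt{28102} \approx 4510.5 + 167.64 i$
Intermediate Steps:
$y = - \frac{9021}{2}$ ($y = 2 - \frac{\left(-8 - 87\right)^{2}}{2} = 2 - \frac{\left(-95\right)^{2}}{2} = 2 - \frac{9025}{2} = - \frac{9021}{2} \approx -4510.5$)
$\sqrt{-22535 - 5567} - y = \sqrt{-22535 - 5567} - - \frac{9021}{2} = \sqrt{-28102} + \frac{9021}{2} = i \sqrt{28102} + \frac{9021}{2} = \frac{9021}{2} + i \sqrt{28102}$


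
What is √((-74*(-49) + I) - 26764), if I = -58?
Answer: 2*I*√5799 ≈ 152.3*I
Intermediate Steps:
√((-74*(-49) + I) - 26764) = √((-74*(-49) - 58) - 26764) = √((3626 - 58) - 26764) = √(3568 - 26764) = √(-23196) = 2*I*√5799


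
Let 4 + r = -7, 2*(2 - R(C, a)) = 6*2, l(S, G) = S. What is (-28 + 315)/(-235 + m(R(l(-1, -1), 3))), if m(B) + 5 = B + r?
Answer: -287/255 ≈ -1.1255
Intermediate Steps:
R(C, a) = -4 (R(C, a) = 2 - 3*2 = 2 - ½*12 = 2 - 6 = -4)
r = -11 (r = -4 - 7 = -11)
m(B) = -16 + B (m(B) = -5 + (B - 11) = -5 + (-11 + B) = -16 + B)
(-28 + 315)/(-235 + m(R(l(-1, -1), 3))) = (-28 + 315)/(-235 + (-16 - 4)) = 287/(-235 - 20) = 287/(-255) = 287*(-1/255) = -287/255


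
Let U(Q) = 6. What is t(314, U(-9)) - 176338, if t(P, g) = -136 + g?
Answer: -176468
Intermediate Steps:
t(314, U(-9)) - 176338 = (-136 + 6) - 176338 = -130 - 176338 = -176468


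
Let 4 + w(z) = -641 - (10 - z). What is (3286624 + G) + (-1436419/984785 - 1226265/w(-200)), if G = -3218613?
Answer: 3898069402847/56132745 ≈ 69444.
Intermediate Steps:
w(z) = -655 + z (w(z) = -4 + (-641 - (10 - z)) = -4 + (-641 + (-10 + z)) = -4 + (-651 + z) = -655 + z)
(3286624 + G) + (-1436419/984785 - 1226265/w(-200)) = (3286624 - 3218613) + (-1436419/984785 - 1226265/(-655 - 200)) = 68011 + (-1436419*1/984785 - 1226265/(-855)) = 68011 + (-1436419/984785 - 1226265*(-1/855)) = 68011 + (-1436419/984785 + 81751/57) = 68011 + 80425282652/56132745 = 3898069402847/56132745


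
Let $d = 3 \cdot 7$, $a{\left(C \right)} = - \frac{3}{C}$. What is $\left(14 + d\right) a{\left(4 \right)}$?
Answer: $- \frac{105}{4} \approx -26.25$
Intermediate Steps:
$d = 21$
$\left(14 + d\right) a{\left(4 \right)} = \left(14 + 21\right) \left(- \frac{3}{4}\right) = 35 \left(\left(-3\right) \frac{1}{4}\right) = 35 \left(- \frac{3}{4}\right) = - \frac{105}{4}$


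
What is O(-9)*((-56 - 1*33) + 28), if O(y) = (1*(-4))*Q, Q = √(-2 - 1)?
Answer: 244*I*√3 ≈ 422.62*I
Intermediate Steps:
Q = I*√3 (Q = √(-3) = I*√3 ≈ 1.732*I)
O(y) = -4*I*√3 (O(y) = (1*(-4))*(I*√3) = -4*I*√3)
O(-9)*((-56 - 1*33) + 28) = (-4*I*√3)*((-56 - 1*33) + 28) = (-4*I*√3)*((-56 - 33) + 28) = (-4*I*√3)*(-89 + 28) = -4*I*√3*(-61) = 244*I*√3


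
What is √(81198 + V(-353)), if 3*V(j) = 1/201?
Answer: √3280480465/201 ≈ 284.95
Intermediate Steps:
V(j) = 1/603 (V(j) = (⅓)/201 = (⅓)*(1/201) = 1/603)
√(81198 + V(-353)) = √(81198 + 1/603) = √(48962395/603) = √3280480465/201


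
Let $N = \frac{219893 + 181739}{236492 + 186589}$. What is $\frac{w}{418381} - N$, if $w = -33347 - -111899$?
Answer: $- \frac{134801339080}{177009051861} \approx -0.76155$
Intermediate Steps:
$w = 78552$ ($w = -33347 + 111899 = 78552$)
$N = \frac{401632}{423081} \approx 0.9493$
$\frac{w}{418381} - N = \frac{78552}{418381} - \frac{401632}{423081} = - \frac{134801339080}{177009051861}$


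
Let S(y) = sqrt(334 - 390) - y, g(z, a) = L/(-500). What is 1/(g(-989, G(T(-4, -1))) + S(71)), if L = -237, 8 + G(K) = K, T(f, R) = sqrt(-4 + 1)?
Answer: -17631500/1257479169 - 500000*I*sqrt(14)/1257479169 ≈ -0.014021 - 0.0014878*I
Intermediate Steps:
T(f, R) = I*sqrt(3) (T(f, R) = sqrt(-3) = I*sqrt(3))
G(K) = -8 + K
g(z, a) = 237/500 (g(z, a) = -237/(-500) = -237*(-1/500) = 237/500)
S(y) = -y + 2*I*sqrt(14) (S(y) = sqrt(-56) - y = 2*I*sqrt(14) - y = -y + 2*I*sqrt(14))
1/(g(-989, G(T(-4, -1))) + S(71)) = 1/(237/500 + (-1*71 + 2*I*sqrt(14))) = 1/(237/500 + (-71 + 2*I*sqrt(14))) = 1/(-35263/500 + 2*I*sqrt(14))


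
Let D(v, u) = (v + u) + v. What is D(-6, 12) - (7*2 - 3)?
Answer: -11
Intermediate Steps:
D(v, u) = u + 2*v (D(v, u) = (u + v) + v = u + 2*v)
D(-6, 12) - (7*2 - 3) = (12 + 2*(-6)) - (7*2 - 3) = (12 - 12) - (14 - 3) = 0 - 1*11 = 0 - 11 = -11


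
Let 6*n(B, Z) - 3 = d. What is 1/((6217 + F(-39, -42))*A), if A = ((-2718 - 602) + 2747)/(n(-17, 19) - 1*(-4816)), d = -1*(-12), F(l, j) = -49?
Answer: -9637/7068528 ≈ -0.0013634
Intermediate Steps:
d = 12
n(B, Z) = 5/2 (n(B, Z) = ½ + (⅙)*12 = ½ + 2 = 5/2)
A = -1146/9637 (A = ((-2718 - 602) + 2747)/(5/2 - 1*(-4816)) = (-3320 + 2747)/(5/2 + 4816) = -573/9637/2 = -573*2/9637 = -1146/9637 ≈ -0.11892)
1/((6217 + F(-39, -42))*A) = 1/((6217 - 49)*(-1146/9637)) = -9637/1146/6168 = (1/6168)*(-9637/1146) = -9637/7068528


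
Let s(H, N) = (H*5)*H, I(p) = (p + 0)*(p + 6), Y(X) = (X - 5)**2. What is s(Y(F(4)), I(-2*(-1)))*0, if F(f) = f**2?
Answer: 0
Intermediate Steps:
Y(X) = (-5 + X)**2
I(p) = p*(6 + p)
s(H, N) = 5*H**2 (s(H, N) = (5*H)*H = 5*H**2)
s(Y(F(4)), I(-2*(-1)))*0 = (5*((-5 + 4**2)**2)**2)*0 = (5*((-5 + 16)**2)**2)*0 = (5*(11**2)**2)*0 = (5*121**2)*0 = (5*14641)*0 = 73205*0 = 0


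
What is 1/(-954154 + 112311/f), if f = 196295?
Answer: -196295/187295547119 ≈ -1.0480e-6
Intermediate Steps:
1/(-954154 + 112311/f) = 1/(-954154 + 112311/196295) = 1/(-187295547119/196295) = -196295/187295547119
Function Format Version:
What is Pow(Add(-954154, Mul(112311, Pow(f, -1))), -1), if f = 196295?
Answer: Rational(-196295, 187295547119) ≈ -1.0480e-6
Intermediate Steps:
Pow(Add(-954154, Mul(112311, Pow(f, -1))), -1) = Pow(Add(-954154, Mul(112311, Pow(196295, -1))), -1) = Pow(Add(-954154, Mul(112311, Rational(1, 196295))), -1) = Pow(Add(-954154, Rational(112311, 196295)), -1) = Pow(Rational(-187295547119, 196295), -1) = Rational(-196295, 187295547119)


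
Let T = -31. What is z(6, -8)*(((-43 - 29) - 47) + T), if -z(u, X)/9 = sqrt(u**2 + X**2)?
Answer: 13500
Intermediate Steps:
z(u, X) = -9*sqrt(X**2 + u**2) (z(u, X) = -9*sqrt(u**2 + X**2) = -9*sqrt(X**2 + u**2))
z(6, -8)*(((-43 - 29) - 47) + T) = (-9*sqrt((-8)**2 + 6**2))*(((-43 - 29) - 47) - 31) = (-9*sqrt(64 + 36))*((-72 - 47) - 31) = (-9*sqrt(100))*(-119 - 31) = -9*10*(-150) = -90*(-150) = 13500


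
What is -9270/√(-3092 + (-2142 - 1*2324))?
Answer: 4635*I*√7558/3779 ≈ 106.63*I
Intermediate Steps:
-9270/√(-3092 + (-2142 - 1*2324)) = -9270/√(-3092 + (-2142 - 2324)) = -9270/√(-3092 - 4466) = -9270*(-I*√7558/7558) = -(-4635)*I*√7558/3779 = 4635*I*√7558/3779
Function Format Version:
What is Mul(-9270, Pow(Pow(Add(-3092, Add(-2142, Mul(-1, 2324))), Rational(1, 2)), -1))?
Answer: Mul(Rational(4635, 3779), I, Pow(7558, Rational(1, 2))) ≈ Mul(106.63, I)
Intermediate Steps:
Mul(-9270, Pow(Pow(Add(-3092, Add(-2142, Mul(-1, 2324))), Rational(1, 2)), -1)) = Mul(-9270, Pow(Pow(Add(-3092, Add(-2142, -2324)), Rational(1, 2)), -1)) = Mul(-9270, Pow(Pow(Add(-3092, -4466), Rational(1, 2)), -1)) = Mul(-9270, Pow(Pow(-7558, Rational(1, 2)), -1)) = Mul(-9270, Pow(Mul(I, Pow(7558, Rational(1, 2))), -1)) = Mul(-9270, Mul(Rational(-1, 7558), I, Pow(7558, Rational(1, 2)))) = Mul(Rational(4635, 3779), I, Pow(7558, Rational(1, 2)))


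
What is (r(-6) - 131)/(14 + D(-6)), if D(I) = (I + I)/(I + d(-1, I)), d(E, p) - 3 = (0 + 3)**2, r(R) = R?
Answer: -137/12 ≈ -11.417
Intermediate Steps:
d(E, p) = 12 (d(E, p) = 3 + (0 + 3)**2 = 3 + 3**2 = 3 + 9 = 12)
D(I) = 2*I/(12 + I) (D(I) = (I + I)/(I + 12) = (2*I)/(12 + I) = 2*I/(12 + I))
(r(-6) - 131)/(14 + D(-6)) = (-6 - 131)/(14 + 2*(-6)/(12 - 6)) = -137/(14 + 2*(-6)/6) = -137/(14 + 2*(-6)*(1/6)) = -137/(14 - 2) = -137/12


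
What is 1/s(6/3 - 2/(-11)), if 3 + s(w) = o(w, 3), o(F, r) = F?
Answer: -11/9 ≈ -1.2222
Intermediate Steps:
s(w) = -3 + w
1/s(6/3 - 2/(-11)) = 1/(-3 + (6/3 - 2/(-11))) = 1/(-3 + (6*(⅓) - 2*(-1/11))) = 1/(-3 + (2 + 2/11)) = 1/(-3 + 24/11) = 1/(-9/11) = -11/9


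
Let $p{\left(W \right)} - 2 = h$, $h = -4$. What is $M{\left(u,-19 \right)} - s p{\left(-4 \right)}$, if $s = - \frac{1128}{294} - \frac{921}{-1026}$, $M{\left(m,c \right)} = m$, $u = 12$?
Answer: $\frac{51295}{8379} \approx 6.1218$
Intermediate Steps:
$p{\left(W \right)} = -2$ ($p{\left(W \right)} = 2 - 4 = -2$)
$s = - \frac{49253}{16758}$ ($s = \left(-1128\right) \frac{1}{294} - - \frac{307}{342} = - \frac{188}{49} + \frac{307}{342} = - \frac{49253}{16758} \approx -2.9391$)
$M{\left(u,-19 \right)} - s p{\left(-4 \right)} = 12 - \left(- \frac{49253}{16758}\right) \left(-2\right) = 12 - \frac{49253}{8379} = \frac{51295}{8379}$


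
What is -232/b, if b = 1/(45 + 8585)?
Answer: -2002160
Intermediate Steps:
b = 1/8630 ≈ 0.00011587
-232/b = -232/1/8630 = -232*8630 = -2002160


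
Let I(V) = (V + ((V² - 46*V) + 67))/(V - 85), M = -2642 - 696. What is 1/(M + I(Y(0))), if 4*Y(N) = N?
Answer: -85/283797 ≈ -0.00029951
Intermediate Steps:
Y(N) = N/4
M = -3338
I(V) = (67 + V² - 45*V)/(-85 + V) (I(V) = (V + (67 + V² - 46*V))/(-85 + V) = (67 + V² - 45*V)/(-85 + V))
1/(M + I(Y(0))) = 1/(-3338 + (67 + ((¼)*0)² - 45*0/4)/(-85 + (¼)*0)) = 1/(-3338 + (67 + 0² - 45*0)/(-85 + 0)) = 1/(-3338 + (67 + 0 + 0)/(-85)) = 1/(-3338 - 1/85*67) = 1/(-3338 - 67/85) = 1/(-283797/85) = -85/283797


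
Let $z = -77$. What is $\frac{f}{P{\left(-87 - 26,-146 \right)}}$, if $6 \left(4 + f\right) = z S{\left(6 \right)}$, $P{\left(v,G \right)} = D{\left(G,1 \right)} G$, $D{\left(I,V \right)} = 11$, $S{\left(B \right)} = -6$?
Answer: $- \frac{1}{22} \approx -0.045455$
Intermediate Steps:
$P{\left(v,G \right)} = 11 G$
$f = 73$ ($f = -4 + \frac{\left(-77\right) \left(-6\right)}{6} = -4 + \frac{1}{6} \cdot 462 = -4 + 77 = 73$)
$\frac{f}{P{\left(-87 - 26,-146 \right)}} = \frac{73}{11 \left(-146\right)} = \frac{73}{-1606} = 73 \left(- \frac{1}{1606}\right) = - \frac{1}{22}$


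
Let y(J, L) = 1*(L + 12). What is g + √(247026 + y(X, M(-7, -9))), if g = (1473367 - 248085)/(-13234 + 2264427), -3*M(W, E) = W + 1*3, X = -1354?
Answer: 1225282/2251193 + √2223354/3 ≈ 497.57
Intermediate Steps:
M(W, E) = -1 - W/3 (M(W, E) = -(W + 1*3)/3 = -(W + 3)/3 = -(3 + W)/3 = -1 - W/3)
y(J, L) = 12 + L (y(J, L) = 1*(12 + L) = 12 + L)
g = 1225282/2251193 ≈ 0.54428
g + √(247026 + y(X, M(-7, -9))) = 1225282/2251193 + √(247026 + (12 + (-1 - ⅓*(-7)))) = 1225282/2251193 + √(247026 + (12 + (-1 + 7/3))) = 1225282/2251193 + √(247026 + (12 + 4/3)) = 1225282/2251193 + √(247026 + 40/3) = 1225282/2251193 + √(741118/3) = 1225282/2251193 + √2223354/3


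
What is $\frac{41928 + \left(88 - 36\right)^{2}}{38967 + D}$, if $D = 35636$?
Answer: $\frac{44632}{74603} \approx 0.59826$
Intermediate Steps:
$\frac{41928 + \left(88 - 36\right)^{2}}{38967 + D} = \frac{41928 + \left(88 - 36\right)^{2}}{38967 + 35636} = \frac{41928 + 52^{2}}{74603} = \left(41928 + 2704\right) \frac{1}{74603} = 44632 \cdot \frac{1}{74603} = \frac{44632}{74603}$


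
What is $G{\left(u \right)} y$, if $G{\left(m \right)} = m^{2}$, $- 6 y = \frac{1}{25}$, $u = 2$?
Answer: $- \frac{2}{75} \approx -0.026667$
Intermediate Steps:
$y = - \frac{1}{150}$ ($y = - \frac{1}{6 \cdot 25} = \left(- \frac{1}{6}\right) \frac{1}{25} = - \frac{1}{150} \approx -0.0066667$)
$G{\left(u \right)} y = 2^{2} \left(- \frac{1}{150}\right) = 4 \left(- \frac{1}{150}\right) = - \frac{2}{75}$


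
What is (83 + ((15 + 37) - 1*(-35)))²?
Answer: 28900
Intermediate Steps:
(83 + ((15 + 37) - 1*(-35)))² = (83 + (52 + 35))² = (83 + 87)² = 170² = 28900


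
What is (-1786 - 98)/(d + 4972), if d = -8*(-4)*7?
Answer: -157/433 ≈ -0.36259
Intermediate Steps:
d = 224 (d = 32*7 = 224)
(-1786 - 98)/(d + 4972) = (-1786 - 98)/(224 + 4972) = -1884/5196 = -1884*1/5196 = -157/433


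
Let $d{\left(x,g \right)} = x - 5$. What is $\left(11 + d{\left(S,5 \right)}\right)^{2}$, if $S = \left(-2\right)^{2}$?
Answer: $100$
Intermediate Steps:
$S = 4$
$d{\left(x,g \right)} = -5 + x$ ($d{\left(x,g \right)} = x - 5 = -5 + x$)
$\left(11 + d{\left(S,5 \right)}\right)^{2} = \left(11 + \left(-5 + 4\right)\right)^{2} = \left(11 - 1\right)^{2} = 10^{2} = 100$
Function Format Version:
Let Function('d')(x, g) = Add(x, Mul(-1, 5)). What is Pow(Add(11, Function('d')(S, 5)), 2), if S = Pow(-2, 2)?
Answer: 100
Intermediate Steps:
S = 4
Function('d')(x, g) = Add(-5, x) (Function('d')(x, g) = Add(x, -5) = Add(-5, x))
Pow(Add(11, Function('d')(S, 5)), 2) = Pow(Add(11, Add(-5, 4)), 2) = Pow(Add(11, -1), 2) = Pow(10, 2) = 100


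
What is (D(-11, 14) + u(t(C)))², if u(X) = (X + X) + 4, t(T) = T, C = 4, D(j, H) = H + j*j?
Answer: 21609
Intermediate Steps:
D(j, H) = H + j²
u(X) = 4 + 2*X (u(X) = 2*X + 4 = 4 + 2*X)
(D(-11, 14) + u(t(C)))² = ((14 + (-11)²) + (4 + 2*4))² = ((14 + 121) + (4 + 8))² = (135 + 12)² = 147² = 21609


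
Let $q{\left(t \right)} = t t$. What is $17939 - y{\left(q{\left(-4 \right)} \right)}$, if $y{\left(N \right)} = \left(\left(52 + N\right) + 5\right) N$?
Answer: $16771$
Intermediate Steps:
$q{\left(t \right)} = t^{2}$
$y{\left(N \right)} = N \left(57 + N\right)$ ($y{\left(N \right)} = \left(57 + N\right) N = N \left(57 + N\right)$)
$17939 - y{\left(q{\left(-4 \right)} \right)} = 17939 - \left(-4\right)^{2} \left(57 + \left(-4\right)^{2}\right) = 17939 - 16 \left(57 + 16\right) = 17939 - 16 \cdot 73 = 17939 - 1168 = 16771$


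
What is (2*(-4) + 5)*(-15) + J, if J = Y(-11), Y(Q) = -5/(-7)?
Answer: 320/7 ≈ 45.714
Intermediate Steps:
Y(Q) = 5/7 (Y(Q) = -5*(-1/7) = 5/7)
J = 5/7 ≈ 0.71429
(2*(-4) + 5)*(-15) + J = (2*(-4) + 5)*(-15) + 5/7 = (-8 + 5)*(-15) + 5/7 = -3*(-15) + 5/7 = 45 + 5/7 = 320/7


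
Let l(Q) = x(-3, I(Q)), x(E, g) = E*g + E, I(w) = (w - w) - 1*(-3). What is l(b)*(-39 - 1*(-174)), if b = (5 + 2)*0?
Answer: -1620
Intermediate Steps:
I(w) = 3 (I(w) = 0 + 3 = 3)
b = 0 (b = 7*0 = 0)
x(E, g) = E + E*g
l(Q) = -12 (l(Q) = -3*(1 + 3) = -3*4 = -12)
l(b)*(-39 - 1*(-174)) = -12*(-39 - 1*(-174)) = -12*(-39 + 174) = -12*135 = -1620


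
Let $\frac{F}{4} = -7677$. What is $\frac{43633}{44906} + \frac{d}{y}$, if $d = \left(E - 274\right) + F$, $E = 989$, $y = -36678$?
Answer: $\frac{736809208}{411765567} \approx 1.7894$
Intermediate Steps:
$F = -30708$ ($F = 4 \left(-7677\right) = -30708$)
$d = -29993$ ($d = \left(989 - 274\right) - 30708 = 715 - 30708 = -29993$)
$\frac{43633}{44906} + \frac{d}{y} = \frac{43633}{44906} - \frac{29993}{-36678} = 43633 \cdot \frac{1}{44906} - - \frac{29993}{36678} = \frac{43633}{44906} + \frac{29993}{36678} = \frac{736809208}{411765567}$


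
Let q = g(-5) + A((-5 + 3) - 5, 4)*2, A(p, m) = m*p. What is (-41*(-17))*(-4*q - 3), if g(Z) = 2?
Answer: 148461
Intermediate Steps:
q = -54 (q = 2 + (4*((-5 + 3) - 5))*2 = 2 + (4*(-2 - 5))*2 = 2 + (4*(-7))*2 = 2 - 28*2 = 2 - 56 = -54)
(-41*(-17))*(-4*q - 3) = (-41*(-17))*(-4*(-54) - 3) = 697*(216 - 3) = 697*213 = 148461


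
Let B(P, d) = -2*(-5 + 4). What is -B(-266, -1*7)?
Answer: -2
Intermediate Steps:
B(P, d) = 2 (B(P, d) = -2*(-1) = 2)
-B(-266, -1*7) = -1*2 = -2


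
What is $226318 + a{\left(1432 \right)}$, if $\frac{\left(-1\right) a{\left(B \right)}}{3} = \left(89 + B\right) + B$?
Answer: $217459$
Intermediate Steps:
$a{\left(B \right)} = -267 - 6 B$ ($a{\left(B \right)} = - 3 \left(\left(89 + B\right) + B\right) = - 3 \left(89 + 2 B\right) = -267 - 6 B$)
$226318 + a{\left(1432 \right)} = 226318 - 8859 = 217459$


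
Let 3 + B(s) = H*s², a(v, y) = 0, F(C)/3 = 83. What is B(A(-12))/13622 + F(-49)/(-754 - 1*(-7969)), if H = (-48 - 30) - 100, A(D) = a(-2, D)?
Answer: 1123411/32760910 ≈ 0.034291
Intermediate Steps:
F(C) = 249 (F(C) = 3*83 = 249)
A(D) = 0
H = -178 (H = -78 - 100 = -178)
B(s) = -3 - 178*s²
B(A(-12))/13622 + F(-49)/(-754 - 1*(-7969)) = (-3 - 178*0²)/13622 + 249/(-754 - 1*(-7969)) = (-3 - 178*0)*(1/13622) + 249/(-754 + 7969) = (-3 + 0)*(1/13622) + 249/7215 = -3*1/13622 + 249*(1/7215) = -3/13622 + 83/2405 = 1123411/32760910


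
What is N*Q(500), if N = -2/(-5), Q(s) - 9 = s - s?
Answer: 18/5 ≈ 3.6000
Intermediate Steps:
Q(s) = 9 (Q(s) = 9 + (s - s) = 9 + 0 = 9)
N = ⅖ (N = -2*(-⅕) = ⅖ ≈ 0.40000)
N*Q(500) = (⅖)*9 = 18/5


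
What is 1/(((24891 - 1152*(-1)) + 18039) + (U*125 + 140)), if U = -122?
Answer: 1/28972 ≈ 3.4516e-5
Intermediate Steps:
1/(((24891 - 1152*(-1)) + 18039) + (U*125 + 140)) = 1/(((24891 - 1152*(-1)) + 18039) + (-122*125 + 140)) = 1/(((24891 + 1152) + 18039) + (-15250 + 140)) = 1/((26043 + 18039) - 15110) = 1/(44082 - 15110) = 1/28972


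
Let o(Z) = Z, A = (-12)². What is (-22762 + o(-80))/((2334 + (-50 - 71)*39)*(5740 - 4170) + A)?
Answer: 141/23113 ≈ 0.0061005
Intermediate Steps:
A = 144
(-22762 + o(-80))/((2334 + (-50 - 71)*39)*(5740 - 4170) + A) = (-22762 - 80)/((2334 + (-50 - 71)*39)*(5740 - 4170) + 144) = -22842/((2334 - 121*39)*1570 + 144) = -22842/((2334 - 4719)*1570 + 144) = -22842/(-2385*1570 + 144) = -22842/(-3744450 + 144) = -22842/(-3744306) = -22842*(-1/3744306) = 141/23113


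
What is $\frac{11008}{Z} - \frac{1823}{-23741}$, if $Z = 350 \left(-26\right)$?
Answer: $- \frac{61187907}{54010775} \approx -1.1329$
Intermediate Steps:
$Z = -9100$
$\frac{11008}{Z} - \frac{1823}{-23741} = \frac{11008}{-9100} - \frac{1823}{-23741} = 11008 \left(- \frac{1}{9100}\right) - - \frac{1823}{23741} = - \frac{2752}{2275} + \frac{1823}{23741} = - \frac{61187907}{54010775}$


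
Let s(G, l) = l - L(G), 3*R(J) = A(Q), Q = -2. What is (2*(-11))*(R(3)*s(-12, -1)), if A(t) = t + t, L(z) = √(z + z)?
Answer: -88/3 - 176*I*√6/3 ≈ -29.333 - 143.7*I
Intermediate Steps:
L(z) = √2*√z (L(z) = √(2*z) = √2*√z)
A(t) = 2*t
R(J) = -4/3 (R(J) = (2*(-2))/3 = (⅓)*(-4) = -4/3)
s(G, l) = l - √2*√G
(2*(-11))*(R(3)*s(-12, -1)) = (2*(-11))*(-4*(-1 - √2*√(-12))/3) = -(-88)*(-1 - √2*2*I*√3)/3 = -(-88)*(-1 - 2*I*√6)/3 = -22*(4/3 + 8*I*√6/3) = -88/3 - 176*I*√6/3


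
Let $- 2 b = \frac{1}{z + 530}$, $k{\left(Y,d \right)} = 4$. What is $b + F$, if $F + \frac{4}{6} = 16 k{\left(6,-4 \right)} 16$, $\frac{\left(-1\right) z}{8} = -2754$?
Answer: $\frac{138530677}{135372} \approx 1023.3$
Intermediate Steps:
$z = 22032$ ($z = \left(-8\right) \left(-2754\right) = 22032$)
$b = - \frac{1}{45124}$ ($b = - \frac{1}{2 \left(22032 + 530\right)} = - \frac{1}{2 \cdot 22562} = \left(- \frac{1}{2}\right) \frac{1}{22562} = - \frac{1}{45124} \approx -2.2161 \cdot 10^{-5}$)
$F = \frac{3070}{3}$ ($F = - \frac{2}{3} + 16 \cdot 4 \cdot 16 = - \frac{2}{3} + 64 \cdot 16 = - \frac{2}{3} + 1024 = \frac{3070}{3} \approx 1023.3$)
$b + F = - \frac{1}{45124} + \frac{3070}{3} = \frac{138530677}{135372}$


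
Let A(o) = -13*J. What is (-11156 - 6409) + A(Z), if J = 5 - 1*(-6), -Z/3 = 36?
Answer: -17708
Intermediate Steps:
Z = -108 (Z = -3*36 = -108)
J = 11 (J = 5 + 6 = 11)
A(o) = -143 (A(o) = -13*11 = -143)
(-11156 - 6409) + A(Z) = (-11156 - 6409) - 143 = -17565 - 143 = -17708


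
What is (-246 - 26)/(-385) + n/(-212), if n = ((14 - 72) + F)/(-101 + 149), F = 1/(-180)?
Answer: 1895233/2661120 ≈ 0.71219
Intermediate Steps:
F = -1/180 ≈ -0.0055556
n = -10441/8640 (n = ((14 - 72) - 1/180)/(-101 + 149) = (-58 - 1/180)/48 = -10441/180*1/48 = -10441/8640 ≈ -1.2084)
(-246 - 26)/(-385) + n/(-212) = (-246 - 26)/(-385) - 10441/8640/(-212) = -272*(-1/385) - 10441/8640*(-1/212) = 272/385 + 197/34560 = 1895233/2661120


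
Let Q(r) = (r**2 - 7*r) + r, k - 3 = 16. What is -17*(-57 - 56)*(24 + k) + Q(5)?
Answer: 82598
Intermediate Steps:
k = 19 (k = 3 + 16 = 19)
Q(r) = r**2 - 6*r
-17*(-57 - 56)*(24 + k) + Q(5) = -17*(-57 - 56)*(24 + 19) + 5*(-6 + 5) = -(-1921)*43 + 5*(-1) = -17*(-4859) - 5 = 82603 - 5 = 82598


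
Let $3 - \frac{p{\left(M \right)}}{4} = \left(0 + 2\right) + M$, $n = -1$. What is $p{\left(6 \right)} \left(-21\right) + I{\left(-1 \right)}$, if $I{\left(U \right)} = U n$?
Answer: $421$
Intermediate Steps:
$p{\left(M \right)} = 4 - 4 M$ ($p{\left(M \right)} = 12 - 4 \left(\left(0 + 2\right) + M\right) = 12 - 4 \left(2 + M\right) = 12 - \left(8 + 4 M\right) = 4 - 4 M$)
$I{\left(U \right)} = - U$ ($I{\left(U \right)} = U \left(-1\right) = - U$)
$p{\left(6 \right)} \left(-21\right) + I{\left(-1 \right)} = \left(4 - 24\right) \left(-21\right) - -1 = \left(4 - 24\right) \left(-21\right) + 1 = \left(-20\right) \left(-21\right) + 1 = 420 + 1 = 421$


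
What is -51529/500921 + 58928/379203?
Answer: 9978321301/189950745963 ≈ 0.052531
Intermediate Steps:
-51529/500921 + 58928/379203 = 9978321301/189950745963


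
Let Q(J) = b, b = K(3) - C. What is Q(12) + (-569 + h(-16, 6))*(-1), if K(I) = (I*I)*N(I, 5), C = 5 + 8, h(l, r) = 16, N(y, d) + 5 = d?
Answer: 540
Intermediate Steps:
N(y, d) = -5 + d
C = 13
K(I) = 0 (K(I) = (I*I)*(-5 + 5) = I²*0 = 0)
b = -13 (b = 0 - 1*13 = 0 - 13 = -13)
Q(J) = -13
Q(12) + (-569 + h(-16, 6))*(-1) = -13 + (-569 + 16)*(-1) = -13 - 553*(-1) = -13 + 553 = 540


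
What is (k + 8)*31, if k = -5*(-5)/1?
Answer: 1023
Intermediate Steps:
k = 25 (k = 25*1 = 25)
(k + 8)*31 = (25 + 8)*31 = 33*31 = 1023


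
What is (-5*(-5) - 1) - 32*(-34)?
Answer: 1112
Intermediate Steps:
(-5*(-5) - 1) - 32*(-34) = (25 - 1) + 1088 = 24 + 1088 = 1112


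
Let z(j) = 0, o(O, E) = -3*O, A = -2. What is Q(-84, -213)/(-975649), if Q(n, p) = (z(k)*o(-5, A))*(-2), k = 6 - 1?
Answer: 0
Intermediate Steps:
k = 5
Q(n, p) = 0 (Q(n, p) = (0*(-3*(-5)))*(-2) = (0*15)*(-2) = 0*(-2) = 0)
Q(-84, -213)/(-975649) = 0/(-975649) = 0*(-1/975649) = 0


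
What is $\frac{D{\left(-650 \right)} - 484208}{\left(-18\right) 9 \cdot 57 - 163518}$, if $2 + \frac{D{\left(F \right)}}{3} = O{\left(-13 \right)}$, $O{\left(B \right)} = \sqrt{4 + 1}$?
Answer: $\frac{242107}{86376} - \frac{\sqrt{5}}{57584} \approx 2.8029$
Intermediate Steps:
$O{\left(B \right)} = \sqrt{5}$
$D{\left(F \right)} = -6 + 3 \sqrt{5}$
$\frac{D{\left(-650 \right)} - 484208}{\left(-18\right) 9 \cdot 57 - 163518} = \frac{\left(-6 + 3 \sqrt{5}\right) - 484208}{\left(-18\right) 9 \cdot 57 - 163518} = \frac{-484214 + 3 \sqrt{5}}{\left(-162\right) 57 - 163518} = \frac{-484214 + 3 \sqrt{5}}{-9234 - 163518} = \frac{-484214 + 3 \sqrt{5}}{-172752} = \left(-484214 + 3 \sqrt{5}\right) \left(- \frac{1}{172752}\right) = \frac{242107}{86376} - \frac{\sqrt{5}}{57584}$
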